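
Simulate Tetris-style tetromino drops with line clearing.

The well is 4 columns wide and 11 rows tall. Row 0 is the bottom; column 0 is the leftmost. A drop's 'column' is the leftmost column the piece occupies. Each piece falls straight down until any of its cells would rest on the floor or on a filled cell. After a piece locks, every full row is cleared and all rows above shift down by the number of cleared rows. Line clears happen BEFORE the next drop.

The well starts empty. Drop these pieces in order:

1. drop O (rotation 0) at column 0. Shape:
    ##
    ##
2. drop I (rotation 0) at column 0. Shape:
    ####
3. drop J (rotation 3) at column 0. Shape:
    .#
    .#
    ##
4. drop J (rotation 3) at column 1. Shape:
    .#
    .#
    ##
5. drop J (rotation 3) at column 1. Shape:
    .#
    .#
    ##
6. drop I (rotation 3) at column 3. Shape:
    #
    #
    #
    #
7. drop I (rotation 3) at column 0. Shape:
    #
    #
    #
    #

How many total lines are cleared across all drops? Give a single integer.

Drop 1: O rot0 at col 0 lands with bottom-row=0; cleared 0 line(s) (total 0); column heights now [2 2 0 0], max=2
Drop 2: I rot0 at col 0 lands with bottom-row=2; cleared 1 line(s) (total 1); column heights now [2 2 0 0], max=2
Drop 3: J rot3 at col 0 lands with bottom-row=2; cleared 0 line(s) (total 1); column heights now [3 5 0 0], max=5
Drop 4: J rot3 at col 1 lands with bottom-row=5; cleared 0 line(s) (total 1); column heights now [3 6 8 0], max=8
Drop 5: J rot3 at col 1 lands with bottom-row=8; cleared 0 line(s) (total 1); column heights now [3 9 11 0], max=11
Drop 6: I rot3 at col 3 lands with bottom-row=0; cleared 0 line(s) (total 1); column heights now [3 9 11 4], max=11
Drop 7: I rot3 at col 0 lands with bottom-row=3; cleared 0 line(s) (total 1); column heights now [7 9 11 4], max=11

Answer: 1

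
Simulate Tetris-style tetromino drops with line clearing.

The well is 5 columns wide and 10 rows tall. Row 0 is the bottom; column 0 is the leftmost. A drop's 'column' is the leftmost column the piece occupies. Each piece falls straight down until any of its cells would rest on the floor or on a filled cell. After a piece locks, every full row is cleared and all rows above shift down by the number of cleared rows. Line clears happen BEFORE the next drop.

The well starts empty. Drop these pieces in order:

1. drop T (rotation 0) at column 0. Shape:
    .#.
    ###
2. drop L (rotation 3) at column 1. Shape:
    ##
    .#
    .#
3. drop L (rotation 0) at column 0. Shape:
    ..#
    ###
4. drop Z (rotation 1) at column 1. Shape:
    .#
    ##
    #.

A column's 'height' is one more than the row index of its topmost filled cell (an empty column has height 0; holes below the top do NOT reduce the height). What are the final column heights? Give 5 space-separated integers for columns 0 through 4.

Answer: 5 7 8 0 0

Derivation:
Drop 1: T rot0 at col 0 lands with bottom-row=0; cleared 0 line(s) (total 0); column heights now [1 2 1 0 0], max=2
Drop 2: L rot3 at col 1 lands with bottom-row=1; cleared 0 line(s) (total 0); column heights now [1 4 4 0 0], max=4
Drop 3: L rot0 at col 0 lands with bottom-row=4; cleared 0 line(s) (total 0); column heights now [5 5 6 0 0], max=6
Drop 4: Z rot1 at col 1 lands with bottom-row=5; cleared 0 line(s) (total 0); column heights now [5 7 8 0 0], max=8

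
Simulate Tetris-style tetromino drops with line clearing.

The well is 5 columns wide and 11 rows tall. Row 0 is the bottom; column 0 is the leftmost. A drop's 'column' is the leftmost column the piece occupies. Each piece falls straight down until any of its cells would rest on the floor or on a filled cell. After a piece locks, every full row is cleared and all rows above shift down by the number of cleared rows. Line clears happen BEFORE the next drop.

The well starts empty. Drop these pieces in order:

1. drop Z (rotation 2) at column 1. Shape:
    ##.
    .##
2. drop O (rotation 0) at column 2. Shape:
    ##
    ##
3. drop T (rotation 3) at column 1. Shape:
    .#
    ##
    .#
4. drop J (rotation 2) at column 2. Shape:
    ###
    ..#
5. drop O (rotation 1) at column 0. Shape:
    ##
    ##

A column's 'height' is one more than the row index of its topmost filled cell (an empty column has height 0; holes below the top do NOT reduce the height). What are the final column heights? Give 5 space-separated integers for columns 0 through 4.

Drop 1: Z rot2 at col 1 lands with bottom-row=0; cleared 0 line(s) (total 0); column heights now [0 2 2 1 0], max=2
Drop 2: O rot0 at col 2 lands with bottom-row=2; cleared 0 line(s) (total 0); column heights now [0 2 4 4 0], max=4
Drop 3: T rot3 at col 1 lands with bottom-row=4; cleared 0 line(s) (total 0); column heights now [0 6 7 4 0], max=7
Drop 4: J rot2 at col 2 lands with bottom-row=6; cleared 0 line(s) (total 0); column heights now [0 6 8 8 8], max=8
Drop 5: O rot1 at col 0 lands with bottom-row=6; cleared 1 line(s) (total 1); column heights now [7 7 7 4 7], max=7

Answer: 7 7 7 4 7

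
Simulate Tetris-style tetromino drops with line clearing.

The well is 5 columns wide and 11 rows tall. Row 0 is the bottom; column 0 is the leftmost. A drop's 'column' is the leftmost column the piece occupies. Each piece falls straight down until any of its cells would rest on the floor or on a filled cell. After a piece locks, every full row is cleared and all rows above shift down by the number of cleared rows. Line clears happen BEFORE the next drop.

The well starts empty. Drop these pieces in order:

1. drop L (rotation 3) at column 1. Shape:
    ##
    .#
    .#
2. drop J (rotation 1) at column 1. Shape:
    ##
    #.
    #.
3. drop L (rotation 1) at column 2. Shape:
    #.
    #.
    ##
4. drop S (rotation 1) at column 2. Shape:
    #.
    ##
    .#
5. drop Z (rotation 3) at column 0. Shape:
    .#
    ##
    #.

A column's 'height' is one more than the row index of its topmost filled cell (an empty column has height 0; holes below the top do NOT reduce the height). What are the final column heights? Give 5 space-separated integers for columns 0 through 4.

Answer: 7 8 11 10 0

Derivation:
Drop 1: L rot3 at col 1 lands with bottom-row=0; cleared 0 line(s) (total 0); column heights now [0 3 3 0 0], max=3
Drop 2: J rot1 at col 1 lands with bottom-row=3; cleared 0 line(s) (total 0); column heights now [0 6 6 0 0], max=6
Drop 3: L rot1 at col 2 lands with bottom-row=6; cleared 0 line(s) (total 0); column heights now [0 6 9 7 0], max=9
Drop 4: S rot1 at col 2 lands with bottom-row=8; cleared 0 line(s) (total 0); column heights now [0 6 11 10 0], max=11
Drop 5: Z rot3 at col 0 lands with bottom-row=5; cleared 0 line(s) (total 0); column heights now [7 8 11 10 0], max=11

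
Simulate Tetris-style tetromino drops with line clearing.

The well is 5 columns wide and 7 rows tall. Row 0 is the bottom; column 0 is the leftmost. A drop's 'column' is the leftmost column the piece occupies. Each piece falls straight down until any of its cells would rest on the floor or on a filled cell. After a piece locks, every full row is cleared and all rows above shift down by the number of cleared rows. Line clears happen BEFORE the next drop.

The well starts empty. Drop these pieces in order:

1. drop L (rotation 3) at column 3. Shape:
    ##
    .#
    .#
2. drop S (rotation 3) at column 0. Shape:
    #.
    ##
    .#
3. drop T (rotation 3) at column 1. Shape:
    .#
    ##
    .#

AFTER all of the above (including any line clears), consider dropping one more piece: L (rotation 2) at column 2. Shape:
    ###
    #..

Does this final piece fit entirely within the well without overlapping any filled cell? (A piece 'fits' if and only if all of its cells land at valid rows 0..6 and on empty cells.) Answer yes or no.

Answer: yes

Derivation:
Drop 1: L rot3 at col 3 lands with bottom-row=0; cleared 0 line(s) (total 0); column heights now [0 0 0 3 3], max=3
Drop 2: S rot3 at col 0 lands with bottom-row=0; cleared 0 line(s) (total 0); column heights now [3 2 0 3 3], max=3
Drop 3: T rot3 at col 1 lands with bottom-row=1; cleared 1 line(s) (total 1); column heights now [2 2 3 0 2], max=3
Test piece L rot2 at col 2 (width 3): heights before test = [2 2 3 0 2]; fits = True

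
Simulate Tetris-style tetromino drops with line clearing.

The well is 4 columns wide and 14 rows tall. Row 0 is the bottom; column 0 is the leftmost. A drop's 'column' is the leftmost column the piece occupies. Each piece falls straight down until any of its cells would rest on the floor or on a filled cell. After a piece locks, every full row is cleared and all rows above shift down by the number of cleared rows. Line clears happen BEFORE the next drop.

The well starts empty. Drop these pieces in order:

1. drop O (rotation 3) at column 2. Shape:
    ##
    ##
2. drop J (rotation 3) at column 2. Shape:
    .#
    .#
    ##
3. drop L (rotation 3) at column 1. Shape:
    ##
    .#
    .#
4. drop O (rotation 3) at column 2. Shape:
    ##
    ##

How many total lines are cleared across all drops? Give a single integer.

Drop 1: O rot3 at col 2 lands with bottom-row=0; cleared 0 line(s) (total 0); column heights now [0 0 2 2], max=2
Drop 2: J rot3 at col 2 lands with bottom-row=2; cleared 0 line(s) (total 0); column heights now [0 0 3 5], max=5
Drop 3: L rot3 at col 1 lands with bottom-row=3; cleared 0 line(s) (total 0); column heights now [0 6 6 5], max=6
Drop 4: O rot3 at col 2 lands with bottom-row=6; cleared 0 line(s) (total 0); column heights now [0 6 8 8], max=8

Answer: 0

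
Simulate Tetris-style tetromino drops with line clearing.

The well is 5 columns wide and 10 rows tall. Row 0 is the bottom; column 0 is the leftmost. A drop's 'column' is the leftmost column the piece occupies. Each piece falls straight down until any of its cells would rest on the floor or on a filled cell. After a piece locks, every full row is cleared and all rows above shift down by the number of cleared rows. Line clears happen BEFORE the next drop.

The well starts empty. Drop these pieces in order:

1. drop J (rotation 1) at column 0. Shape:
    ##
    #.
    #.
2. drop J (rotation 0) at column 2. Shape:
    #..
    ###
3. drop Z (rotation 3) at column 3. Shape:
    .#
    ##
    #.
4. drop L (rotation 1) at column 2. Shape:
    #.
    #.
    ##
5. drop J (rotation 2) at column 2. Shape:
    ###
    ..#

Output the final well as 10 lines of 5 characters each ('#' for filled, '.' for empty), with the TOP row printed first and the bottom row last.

Drop 1: J rot1 at col 0 lands with bottom-row=0; cleared 0 line(s) (total 0); column heights now [3 3 0 0 0], max=3
Drop 2: J rot0 at col 2 lands with bottom-row=0; cleared 0 line(s) (total 0); column heights now [3 3 2 1 1], max=3
Drop 3: Z rot3 at col 3 lands with bottom-row=1; cleared 0 line(s) (total 0); column heights now [3 3 2 3 4], max=4
Drop 4: L rot1 at col 2 lands with bottom-row=3; cleared 0 line(s) (total 0); column heights now [3 3 6 4 4], max=6
Drop 5: J rot2 at col 2 lands with bottom-row=5; cleared 0 line(s) (total 0); column heights now [3 3 7 7 7], max=7

Answer: .....
.....
.....
..###
..#.#
..#..
..###
##.##
#.##.
#.###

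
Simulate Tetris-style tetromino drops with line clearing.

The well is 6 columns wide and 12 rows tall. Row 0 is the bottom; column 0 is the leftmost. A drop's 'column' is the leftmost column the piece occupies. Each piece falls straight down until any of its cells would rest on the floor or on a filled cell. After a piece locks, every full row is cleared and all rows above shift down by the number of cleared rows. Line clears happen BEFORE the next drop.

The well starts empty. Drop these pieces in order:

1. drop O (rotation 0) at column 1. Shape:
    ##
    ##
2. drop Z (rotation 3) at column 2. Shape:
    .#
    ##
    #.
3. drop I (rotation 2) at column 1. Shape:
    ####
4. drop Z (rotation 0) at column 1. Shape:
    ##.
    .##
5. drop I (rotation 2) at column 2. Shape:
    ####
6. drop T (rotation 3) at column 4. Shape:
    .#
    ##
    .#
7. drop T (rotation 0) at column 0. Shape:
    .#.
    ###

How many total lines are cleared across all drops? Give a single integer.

Drop 1: O rot0 at col 1 lands with bottom-row=0; cleared 0 line(s) (total 0); column heights now [0 2 2 0 0 0], max=2
Drop 2: Z rot3 at col 2 lands with bottom-row=2; cleared 0 line(s) (total 0); column heights now [0 2 4 5 0 0], max=5
Drop 3: I rot2 at col 1 lands with bottom-row=5; cleared 0 line(s) (total 0); column heights now [0 6 6 6 6 0], max=6
Drop 4: Z rot0 at col 1 lands with bottom-row=6; cleared 0 line(s) (total 0); column heights now [0 8 8 7 6 0], max=8
Drop 5: I rot2 at col 2 lands with bottom-row=8; cleared 0 line(s) (total 0); column heights now [0 8 9 9 9 9], max=9
Drop 6: T rot3 at col 4 lands with bottom-row=9; cleared 0 line(s) (total 0); column heights now [0 8 9 9 11 12], max=12
Drop 7: T rot0 at col 0 lands with bottom-row=9; cleared 0 line(s) (total 0); column heights now [10 11 10 9 11 12], max=12

Answer: 0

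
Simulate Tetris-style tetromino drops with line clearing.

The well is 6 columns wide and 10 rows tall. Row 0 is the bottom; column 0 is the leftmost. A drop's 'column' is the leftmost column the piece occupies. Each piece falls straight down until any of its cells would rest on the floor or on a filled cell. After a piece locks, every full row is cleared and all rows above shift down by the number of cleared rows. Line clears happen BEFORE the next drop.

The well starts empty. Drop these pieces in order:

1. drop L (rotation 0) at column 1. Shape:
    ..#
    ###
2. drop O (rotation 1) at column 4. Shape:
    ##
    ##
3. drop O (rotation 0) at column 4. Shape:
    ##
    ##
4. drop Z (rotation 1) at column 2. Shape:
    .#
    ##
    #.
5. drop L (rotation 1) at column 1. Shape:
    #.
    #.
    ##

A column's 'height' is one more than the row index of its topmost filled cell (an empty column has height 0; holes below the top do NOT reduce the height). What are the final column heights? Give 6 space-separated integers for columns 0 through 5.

Drop 1: L rot0 at col 1 lands with bottom-row=0; cleared 0 line(s) (total 0); column heights now [0 1 1 2 0 0], max=2
Drop 2: O rot1 at col 4 lands with bottom-row=0; cleared 0 line(s) (total 0); column heights now [0 1 1 2 2 2], max=2
Drop 3: O rot0 at col 4 lands with bottom-row=2; cleared 0 line(s) (total 0); column heights now [0 1 1 2 4 4], max=4
Drop 4: Z rot1 at col 2 lands with bottom-row=1; cleared 0 line(s) (total 0); column heights now [0 1 3 4 4 4], max=4
Drop 5: L rot1 at col 1 lands with bottom-row=3; cleared 0 line(s) (total 0); column heights now [0 6 4 4 4 4], max=6

Answer: 0 6 4 4 4 4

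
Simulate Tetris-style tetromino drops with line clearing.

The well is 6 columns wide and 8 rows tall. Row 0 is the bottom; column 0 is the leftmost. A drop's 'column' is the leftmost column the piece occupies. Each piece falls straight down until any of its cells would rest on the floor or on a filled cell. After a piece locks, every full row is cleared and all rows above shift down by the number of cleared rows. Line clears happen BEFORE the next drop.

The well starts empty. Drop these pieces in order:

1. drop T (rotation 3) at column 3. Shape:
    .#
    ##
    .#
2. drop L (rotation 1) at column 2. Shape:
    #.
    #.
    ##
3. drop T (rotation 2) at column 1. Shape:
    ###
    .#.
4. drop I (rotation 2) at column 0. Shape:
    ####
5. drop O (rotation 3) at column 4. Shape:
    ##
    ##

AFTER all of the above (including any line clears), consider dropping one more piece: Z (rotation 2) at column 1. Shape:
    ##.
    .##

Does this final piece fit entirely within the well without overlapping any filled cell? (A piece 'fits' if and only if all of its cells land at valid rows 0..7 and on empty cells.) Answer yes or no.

Drop 1: T rot3 at col 3 lands with bottom-row=0; cleared 0 line(s) (total 0); column heights now [0 0 0 2 3 0], max=3
Drop 2: L rot1 at col 2 lands with bottom-row=2; cleared 0 line(s) (total 0); column heights now [0 0 5 3 3 0], max=5
Drop 3: T rot2 at col 1 lands with bottom-row=5; cleared 0 line(s) (total 0); column heights now [0 7 7 7 3 0], max=7
Drop 4: I rot2 at col 0 lands with bottom-row=7; cleared 0 line(s) (total 0); column heights now [8 8 8 8 3 0], max=8
Drop 5: O rot3 at col 4 lands with bottom-row=3; cleared 0 line(s) (total 0); column heights now [8 8 8 8 5 5], max=8
Test piece Z rot2 at col 1 (width 3): heights before test = [8 8 8 8 5 5]; fits = False

Answer: no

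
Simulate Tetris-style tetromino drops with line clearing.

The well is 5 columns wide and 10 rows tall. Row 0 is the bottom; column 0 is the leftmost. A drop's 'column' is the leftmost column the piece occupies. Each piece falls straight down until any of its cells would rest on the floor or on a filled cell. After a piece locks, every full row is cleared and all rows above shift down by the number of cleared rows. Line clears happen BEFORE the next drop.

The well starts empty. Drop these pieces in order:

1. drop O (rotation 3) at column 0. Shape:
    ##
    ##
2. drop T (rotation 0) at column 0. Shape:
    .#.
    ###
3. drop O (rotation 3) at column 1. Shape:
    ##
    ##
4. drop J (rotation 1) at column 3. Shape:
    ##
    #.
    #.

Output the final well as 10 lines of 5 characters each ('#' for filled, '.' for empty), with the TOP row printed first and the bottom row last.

Answer: .....
.....
.....
.....
.....
.##..
.##..
.#...
##.#.
##.#.

Derivation:
Drop 1: O rot3 at col 0 lands with bottom-row=0; cleared 0 line(s) (total 0); column heights now [2 2 0 0 0], max=2
Drop 2: T rot0 at col 0 lands with bottom-row=2; cleared 0 line(s) (total 0); column heights now [3 4 3 0 0], max=4
Drop 3: O rot3 at col 1 lands with bottom-row=4; cleared 0 line(s) (total 0); column heights now [3 6 6 0 0], max=6
Drop 4: J rot1 at col 3 lands with bottom-row=0; cleared 1 line(s) (total 1); column heights now [2 5 5 2 0], max=5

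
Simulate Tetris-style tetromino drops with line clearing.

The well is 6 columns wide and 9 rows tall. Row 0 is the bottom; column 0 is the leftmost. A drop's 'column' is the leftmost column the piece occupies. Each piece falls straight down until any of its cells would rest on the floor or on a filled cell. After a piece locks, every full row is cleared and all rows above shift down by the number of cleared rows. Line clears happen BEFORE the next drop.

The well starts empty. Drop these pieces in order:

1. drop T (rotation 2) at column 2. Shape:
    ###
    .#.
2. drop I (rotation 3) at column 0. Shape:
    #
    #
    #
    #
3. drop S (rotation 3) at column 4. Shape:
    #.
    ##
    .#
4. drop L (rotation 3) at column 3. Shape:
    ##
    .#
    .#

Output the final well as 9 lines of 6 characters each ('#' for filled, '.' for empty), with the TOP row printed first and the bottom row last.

Drop 1: T rot2 at col 2 lands with bottom-row=0; cleared 0 line(s) (total 0); column heights now [0 0 2 2 2 0], max=2
Drop 2: I rot3 at col 0 lands with bottom-row=0; cleared 0 line(s) (total 0); column heights now [4 0 2 2 2 0], max=4
Drop 3: S rot3 at col 4 lands with bottom-row=1; cleared 0 line(s) (total 0); column heights now [4 0 2 2 4 3], max=4
Drop 4: L rot3 at col 3 lands with bottom-row=4; cleared 0 line(s) (total 0); column heights now [4 0 2 7 7 3], max=7

Answer: ......
......
...##.
....#.
....#.
#...#.
#...##
#.####
#..#..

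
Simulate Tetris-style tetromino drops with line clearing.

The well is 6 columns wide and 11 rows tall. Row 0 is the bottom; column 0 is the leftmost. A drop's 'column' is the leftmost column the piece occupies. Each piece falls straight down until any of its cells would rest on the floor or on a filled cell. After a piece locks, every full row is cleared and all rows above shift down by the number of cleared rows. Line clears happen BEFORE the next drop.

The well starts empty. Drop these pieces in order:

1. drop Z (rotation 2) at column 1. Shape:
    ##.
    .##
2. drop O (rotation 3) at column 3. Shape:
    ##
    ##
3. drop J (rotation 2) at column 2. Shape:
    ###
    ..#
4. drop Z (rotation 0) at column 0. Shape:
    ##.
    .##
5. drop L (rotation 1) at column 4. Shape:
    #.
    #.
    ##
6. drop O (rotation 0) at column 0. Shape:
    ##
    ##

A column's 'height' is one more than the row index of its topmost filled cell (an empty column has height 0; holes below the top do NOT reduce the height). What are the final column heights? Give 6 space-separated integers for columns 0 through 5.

Answer: 9 9 6 5 8 6

Derivation:
Drop 1: Z rot2 at col 1 lands with bottom-row=0; cleared 0 line(s) (total 0); column heights now [0 2 2 1 0 0], max=2
Drop 2: O rot3 at col 3 lands with bottom-row=1; cleared 0 line(s) (total 0); column heights now [0 2 2 3 3 0], max=3
Drop 3: J rot2 at col 2 lands with bottom-row=3; cleared 0 line(s) (total 0); column heights now [0 2 5 5 5 0], max=5
Drop 4: Z rot0 at col 0 lands with bottom-row=5; cleared 0 line(s) (total 0); column heights now [7 7 6 5 5 0], max=7
Drop 5: L rot1 at col 4 lands with bottom-row=5; cleared 0 line(s) (total 0); column heights now [7 7 6 5 8 6], max=8
Drop 6: O rot0 at col 0 lands with bottom-row=7; cleared 0 line(s) (total 0); column heights now [9 9 6 5 8 6], max=9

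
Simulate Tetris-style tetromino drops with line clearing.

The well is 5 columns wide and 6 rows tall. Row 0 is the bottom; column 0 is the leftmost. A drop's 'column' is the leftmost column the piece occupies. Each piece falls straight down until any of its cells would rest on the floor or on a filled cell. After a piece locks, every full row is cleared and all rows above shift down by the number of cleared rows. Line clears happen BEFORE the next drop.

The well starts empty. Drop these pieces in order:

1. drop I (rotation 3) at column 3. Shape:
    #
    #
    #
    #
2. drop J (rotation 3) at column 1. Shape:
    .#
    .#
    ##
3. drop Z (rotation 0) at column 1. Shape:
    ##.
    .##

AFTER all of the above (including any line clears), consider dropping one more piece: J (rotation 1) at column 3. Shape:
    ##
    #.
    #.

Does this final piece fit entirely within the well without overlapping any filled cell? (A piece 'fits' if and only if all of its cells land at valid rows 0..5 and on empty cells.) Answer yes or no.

Answer: no

Derivation:
Drop 1: I rot3 at col 3 lands with bottom-row=0; cleared 0 line(s) (total 0); column heights now [0 0 0 4 0], max=4
Drop 2: J rot3 at col 1 lands with bottom-row=0; cleared 0 line(s) (total 0); column heights now [0 1 3 4 0], max=4
Drop 3: Z rot0 at col 1 lands with bottom-row=4; cleared 0 line(s) (total 0); column heights now [0 6 6 5 0], max=6
Test piece J rot1 at col 3 (width 2): heights before test = [0 6 6 5 0]; fits = False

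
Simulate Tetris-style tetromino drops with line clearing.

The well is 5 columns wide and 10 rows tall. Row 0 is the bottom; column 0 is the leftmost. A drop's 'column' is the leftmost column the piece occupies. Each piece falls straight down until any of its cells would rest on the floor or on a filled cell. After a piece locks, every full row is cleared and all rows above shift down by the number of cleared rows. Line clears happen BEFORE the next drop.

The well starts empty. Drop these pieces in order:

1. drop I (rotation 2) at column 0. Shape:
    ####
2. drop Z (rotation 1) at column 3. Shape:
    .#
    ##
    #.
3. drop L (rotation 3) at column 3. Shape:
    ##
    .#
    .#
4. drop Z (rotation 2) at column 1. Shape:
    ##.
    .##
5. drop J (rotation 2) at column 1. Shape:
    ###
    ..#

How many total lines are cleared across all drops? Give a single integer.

Answer: 0

Derivation:
Drop 1: I rot2 at col 0 lands with bottom-row=0; cleared 0 line(s) (total 0); column heights now [1 1 1 1 0], max=1
Drop 2: Z rot1 at col 3 lands with bottom-row=1; cleared 0 line(s) (total 0); column heights now [1 1 1 3 4], max=4
Drop 3: L rot3 at col 3 lands with bottom-row=4; cleared 0 line(s) (total 0); column heights now [1 1 1 7 7], max=7
Drop 4: Z rot2 at col 1 lands with bottom-row=7; cleared 0 line(s) (total 0); column heights now [1 9 9 8 7], max=9
Drop 5: J rot2 at col 1 lands with bottom-row=8; cleared 0 line(s) (total 0); column heights now [1 10 10 10 7], max=10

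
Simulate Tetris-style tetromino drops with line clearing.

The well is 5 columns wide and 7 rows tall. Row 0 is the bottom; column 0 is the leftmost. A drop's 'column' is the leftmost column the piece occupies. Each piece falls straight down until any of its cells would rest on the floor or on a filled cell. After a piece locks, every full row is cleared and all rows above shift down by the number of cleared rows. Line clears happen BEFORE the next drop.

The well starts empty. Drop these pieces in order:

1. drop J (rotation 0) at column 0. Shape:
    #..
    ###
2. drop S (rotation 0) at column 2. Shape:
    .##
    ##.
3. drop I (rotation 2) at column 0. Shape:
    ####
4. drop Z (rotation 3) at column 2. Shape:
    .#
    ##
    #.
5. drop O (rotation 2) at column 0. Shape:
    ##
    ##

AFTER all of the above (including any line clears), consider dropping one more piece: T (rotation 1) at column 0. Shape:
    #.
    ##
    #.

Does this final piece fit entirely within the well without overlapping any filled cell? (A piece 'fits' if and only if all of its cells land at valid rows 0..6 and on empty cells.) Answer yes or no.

Drop 1: J rot0 at col 0 lands with bottom-row=0; cleared 0 line(s) (total 0); column heights now [2 1 1 0 0], max=2
Drop 2: S rot0 at col 2 lands with bottom-row=1; cleared 0 line(s) (total 0); column heights now [2 1 2 3 3], max=3
Drop 3: I rot2 at col 0 lands with bottom-row=3; cleared 0 line(s) (total 0); column heights now [4 4 4 4 3], max=4
Drop 4: Z rot3 at col 2 lands with bottom-row=4; cleared 0 line(s) (total 0); column heights now [4 4 6 7 3], max=7
Drop 5: O rot2 at col 0 lands with bottom-row=4; cleared 0 line(s) (total 0); column heights now [6 6 6 7 3], max=7
Test piece T rot1 at col 0 (width 2): heights before test = [6 6 6 7 3]; fits = False

Answer: no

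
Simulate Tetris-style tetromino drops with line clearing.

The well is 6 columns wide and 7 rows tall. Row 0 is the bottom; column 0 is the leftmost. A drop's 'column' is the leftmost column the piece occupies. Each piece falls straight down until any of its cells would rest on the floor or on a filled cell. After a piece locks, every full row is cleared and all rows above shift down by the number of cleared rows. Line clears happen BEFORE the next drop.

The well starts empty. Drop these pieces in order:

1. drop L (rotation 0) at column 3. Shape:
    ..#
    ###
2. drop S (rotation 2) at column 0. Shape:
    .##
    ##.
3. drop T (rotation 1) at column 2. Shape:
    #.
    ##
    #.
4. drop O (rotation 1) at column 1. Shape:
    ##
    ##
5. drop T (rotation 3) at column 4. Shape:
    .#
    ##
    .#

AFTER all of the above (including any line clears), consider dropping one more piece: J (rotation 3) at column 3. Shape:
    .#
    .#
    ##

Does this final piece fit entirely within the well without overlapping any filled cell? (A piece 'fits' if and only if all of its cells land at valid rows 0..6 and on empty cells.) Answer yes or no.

Drop 1: L rot0 at col 3 lands with bottom-row=0; cleared 0 line(s) (total 0); column heights now [0 0 0 1 1 2], max=2
Drop 2: S rot2 at col 0 lands with bottom-row=0; cleared 0 line(s) (total 0); column heights now [1 2 2 1 1 2], max=2
Drop 3: T rot1 at col 2 lands with bottom-row=2; cleared 0 line(s) (total 0); column heights now [1 2 5 4 1 2], max=5
Drop 4: O rot1 at col 1 lands with bottom-row=5; cleared 0 line(s) (total 0); column heights now [1 7 7 4 1 2], max=7
Drop 5: T rot3 at col 4 lands with bottom-row=2; cleared 0 line(s) (total 0); column heights now [1 7 7 4 4 5], max=7
Test piece J rot3 at col 3 (width 2): heights before test = [1 7 7 4 4 5]; fits = True

Answer: yes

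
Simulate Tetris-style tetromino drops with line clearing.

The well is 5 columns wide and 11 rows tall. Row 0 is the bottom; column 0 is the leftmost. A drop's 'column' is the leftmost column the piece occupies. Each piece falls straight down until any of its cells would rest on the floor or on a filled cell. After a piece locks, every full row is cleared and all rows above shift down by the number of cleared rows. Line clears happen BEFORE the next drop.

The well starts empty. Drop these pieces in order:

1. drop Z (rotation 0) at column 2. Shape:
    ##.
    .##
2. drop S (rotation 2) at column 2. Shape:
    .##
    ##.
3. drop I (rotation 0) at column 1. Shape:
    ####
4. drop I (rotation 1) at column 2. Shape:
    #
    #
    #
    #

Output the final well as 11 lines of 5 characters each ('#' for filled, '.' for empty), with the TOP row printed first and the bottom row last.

Drop 1: Z rot0 at col 2 lands with bottom-row=0; cleared 0 line(s) (total 0); column heights now [0 0 2 2 1], max=2
Drop 2: S rot2 at col 2 lands with bottom-row=2; cleared 0 line(s) (total 0); column heights now [0 0 3 4 4], max=4
Drop 3: I rot0 at col 1 lands with bottom-row=4; cleared 0 line(s) (total 0); column heights now [0 5 5 5 5], max=5
Drop 4: I rot1 at col 2 lands with bottom-row=5; cleared 0 line(s) (total 0); column heights now [0 5 9 5 5], max=9

Answer: .....
.....
..#..
..#..
..#..
..#..
.####
...##
..##.
..##.
...##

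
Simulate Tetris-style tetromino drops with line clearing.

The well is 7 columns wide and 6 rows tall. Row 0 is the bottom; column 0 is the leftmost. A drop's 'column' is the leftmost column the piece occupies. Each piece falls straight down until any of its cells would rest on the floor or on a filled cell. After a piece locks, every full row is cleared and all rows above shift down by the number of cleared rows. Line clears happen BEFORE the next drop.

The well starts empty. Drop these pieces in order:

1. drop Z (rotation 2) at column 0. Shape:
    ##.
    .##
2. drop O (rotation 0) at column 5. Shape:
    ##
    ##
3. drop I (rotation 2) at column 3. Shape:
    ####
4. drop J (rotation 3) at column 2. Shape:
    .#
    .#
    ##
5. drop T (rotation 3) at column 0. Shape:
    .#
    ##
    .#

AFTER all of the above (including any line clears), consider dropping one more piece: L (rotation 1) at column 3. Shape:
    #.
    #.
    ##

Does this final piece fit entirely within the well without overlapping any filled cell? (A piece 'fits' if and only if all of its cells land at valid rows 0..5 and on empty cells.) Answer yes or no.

Drop 1: Z rot2 at col 0 lands with bottom-row=0; cleared 0 line(s) (total 0); column heights now [2 2 1 0 0 0 0], max=2
Drop 2: O rot0 at col 5 lands with bottom-row=0; cleared 0 line(s) (total 0); column heights now [2 2 1 0 0 2 2], max=2
Drop 3: I rot2 at col 3 lands with bottom-row=2; cleared 0 line(s) (total 0); column heights now [2 2 1 3 3 3 3], max=3
Drop 4: J rot3 at col 2 lands with bottom-row=3; cleared 0 line(s) (total 0); column heights now [2 2 4 6 3 3 3], max=6
Drop 5: T rot3 at col 0 lands with bottom-row=2; cleared 0 line(s) (total 0); column heights now [4 5 4 6 3 3 3], max=6
Test piece L rot1 at col 3 (width 2): heights before test = [4 5 4 6 3 3 3]; fits = False

Answer: no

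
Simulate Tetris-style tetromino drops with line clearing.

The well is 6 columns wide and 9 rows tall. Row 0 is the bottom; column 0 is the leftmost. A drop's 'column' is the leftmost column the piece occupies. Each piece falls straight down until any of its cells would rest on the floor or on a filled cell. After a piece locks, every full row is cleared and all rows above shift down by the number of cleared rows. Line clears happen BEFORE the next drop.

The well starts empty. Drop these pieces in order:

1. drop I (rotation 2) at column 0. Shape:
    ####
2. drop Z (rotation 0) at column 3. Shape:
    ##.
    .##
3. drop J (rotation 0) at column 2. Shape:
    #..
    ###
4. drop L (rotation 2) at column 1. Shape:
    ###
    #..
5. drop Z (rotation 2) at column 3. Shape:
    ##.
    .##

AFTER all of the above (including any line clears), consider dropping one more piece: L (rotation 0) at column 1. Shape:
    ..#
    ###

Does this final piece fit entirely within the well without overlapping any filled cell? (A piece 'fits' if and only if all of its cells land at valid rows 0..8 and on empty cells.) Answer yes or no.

Answer: yes

Derivation:
Drop 1: I rot2 at col 0 lands with bottom-row=0; cleared 0 line(s) (total 0); column heights now [1 1 1 1 0 0], max=1
Drop 2: Z rot0 at col 3 lands with bottom-row=0; cleared 1 line(s) (total 1); column heights now [0 0 0 1 1 0], max=1
Drop 3: J rot0 at col 2 lands with bottom-row=1; cleared 0 line(s) (total 1); column heights now [0 0 3 2 2 0], max=3
Drop 4: L rot2 at col 1 lands with bottom-row=2; cleared 0 line(s) (total 1); column heights now [0 4 4 4 2 0], max=4
Drop 5: Z rot2 at col 3 lands with bottom-row=3; cleared 0 line(s) (total 1); column heights now [0 4 4 5 5 4], max=5
Test piece L rot0 at col 1 (width 3): heights before test = [0 4 4 5 5 4]; fits = True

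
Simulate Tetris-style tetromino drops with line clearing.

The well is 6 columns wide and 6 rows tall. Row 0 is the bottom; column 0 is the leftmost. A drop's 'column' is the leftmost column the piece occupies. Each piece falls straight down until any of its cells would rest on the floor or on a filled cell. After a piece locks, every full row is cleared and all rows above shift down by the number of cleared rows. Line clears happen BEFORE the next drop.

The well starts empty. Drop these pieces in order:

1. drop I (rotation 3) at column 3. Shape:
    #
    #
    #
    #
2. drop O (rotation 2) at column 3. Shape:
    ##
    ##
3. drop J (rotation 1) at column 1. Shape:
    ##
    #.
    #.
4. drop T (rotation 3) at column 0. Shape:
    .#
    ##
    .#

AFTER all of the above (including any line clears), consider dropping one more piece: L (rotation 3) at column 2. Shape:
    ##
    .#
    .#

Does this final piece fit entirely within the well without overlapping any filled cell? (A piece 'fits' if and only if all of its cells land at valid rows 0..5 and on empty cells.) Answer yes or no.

Drop 1: I rot3 at col 3 lands with bottom-row=0; cleared 0 line(s) (total 0); column heights now [0 0 0 4 0 0], max=4
Drop 2: O rot2 at col 3 lands with bottom-row=4; cleared 0 line(s) (total 0); column heights now [0 0 0 6 6 0], max=6
Drop 3: J rot1 at col 1 lands with bottom-row=0; cleared 0 line(s) (total 0); column heights now [0 3 3 6 6 0], max=6
Drop 4: T rot3 at col 0 lands with bottom-row=3; cleared 0 line(s) (total 0); column heights now [5 6 3 6 6 0], max=6
Test piece L rot3 at col 2 (width 2): heights before test = [5 6 3 6 6 0]; fits = False

Answer: no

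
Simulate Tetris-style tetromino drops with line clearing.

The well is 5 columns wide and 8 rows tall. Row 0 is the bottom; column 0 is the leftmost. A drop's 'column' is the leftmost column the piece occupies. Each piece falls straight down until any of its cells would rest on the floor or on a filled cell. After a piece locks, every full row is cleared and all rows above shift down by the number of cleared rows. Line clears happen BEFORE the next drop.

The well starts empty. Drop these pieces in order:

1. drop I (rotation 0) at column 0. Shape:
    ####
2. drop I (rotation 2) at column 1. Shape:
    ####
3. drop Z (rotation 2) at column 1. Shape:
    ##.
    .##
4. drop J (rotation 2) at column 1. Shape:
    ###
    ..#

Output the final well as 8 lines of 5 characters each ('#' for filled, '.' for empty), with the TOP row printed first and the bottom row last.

Drop 1: I rot0 at col 0 lands with bottom-row=0; cleared 0 line(s) (total 0); column heights now [1 1 1 1 0], max=1
Drop 2: I rot2 at col 1 lands with bottom-row=1; cleared 0 line(s) (total 0); column heights now [1 2 2 2 2], max=2
Drop 3: Z rot2 at col 1 lands with bottom-row=2; cleared 0 line(s) (total 0); column heights now [1 4 4 3 2], max=4
Drop 4: J rot2 at col 1 lands with bottom-row=3; cleared 0 line(s) (total 0); column heights now [1 5 5 5 2], max=5

Answer: .....
.....
.....
.###.
.###.
..##.
.####
####.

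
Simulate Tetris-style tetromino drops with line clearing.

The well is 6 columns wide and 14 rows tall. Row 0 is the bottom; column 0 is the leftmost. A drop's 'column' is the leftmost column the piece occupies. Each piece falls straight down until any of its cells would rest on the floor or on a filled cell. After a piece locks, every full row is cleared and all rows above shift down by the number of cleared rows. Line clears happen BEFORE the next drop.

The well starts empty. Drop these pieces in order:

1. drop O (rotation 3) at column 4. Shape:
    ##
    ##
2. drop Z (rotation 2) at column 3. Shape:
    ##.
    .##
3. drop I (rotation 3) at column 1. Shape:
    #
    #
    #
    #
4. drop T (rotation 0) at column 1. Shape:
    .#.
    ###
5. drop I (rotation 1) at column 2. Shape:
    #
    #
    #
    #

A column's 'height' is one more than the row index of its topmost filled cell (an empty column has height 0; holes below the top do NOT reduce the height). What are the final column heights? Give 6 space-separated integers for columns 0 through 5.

Drop 1: O rot3 at col 4 lands with bottom-row=0; cleared 0 line(s) (total 0); column heights now [0 0 0 0 2 2], max=2
Drop 2: Z rot2 at col 3 lands with bottom-row=2; cleared 0 line(s) (total 0); column heights now [0 0 0 4 4 3], max=4
Drop 3: I rot3 at col 1 lands with bottom-row=0; cleared 0 line(s) (total 0); column heights now [0 4 0 4 4 3], max=4
Drop 4: T rot0 at col 1 lands with bottom-row=4; cleared 0 line(s) (total 0); column heights now [0 5 6 5 4 3], max=6
Drop 5: I rot1 at col 2 lands with bottom-row=6; cleared 0 line(s) (total 0); column heights now [0 5 10 5 4 3], max=10

Answer: 0 5 10 5 4 3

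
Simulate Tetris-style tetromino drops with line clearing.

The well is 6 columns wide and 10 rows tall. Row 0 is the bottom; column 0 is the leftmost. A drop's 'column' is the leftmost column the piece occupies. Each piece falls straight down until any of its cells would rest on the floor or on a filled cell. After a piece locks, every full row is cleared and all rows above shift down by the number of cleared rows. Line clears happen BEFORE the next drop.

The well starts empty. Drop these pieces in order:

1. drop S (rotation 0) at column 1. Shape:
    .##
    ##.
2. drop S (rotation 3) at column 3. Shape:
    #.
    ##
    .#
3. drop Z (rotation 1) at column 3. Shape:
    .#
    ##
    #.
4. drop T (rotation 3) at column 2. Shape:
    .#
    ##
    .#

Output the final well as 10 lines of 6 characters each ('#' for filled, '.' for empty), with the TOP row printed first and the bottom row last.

Answer: ......
...#..
..##..
...##.
...##.
...#..
...#..
...##.
..###.
.##...

Derivation:
Drop 1: S rot0 at col 1 lands with bottom-row=0; cleared 0 line(s) (total 0); column heights now [0 1 2 2 0 0], max=2
Drop 2: S rot3 at col 3 lands with bottom-row=1; cleared 0 line(s) (total 0); column heights now [0 1 2 4 3 0], max=4
Drop 3: Z rot1 at col 3 lands with bottom-row=4; cleared 0 line(s) (total 0); column heights now [0 1 2 6 7 0], max=7
Drop 4: T rot3 at col 2 lands with bottom-row=6; cleared 0 line(s) (total 0); column heights now [0 1 8 9 7 0], max=9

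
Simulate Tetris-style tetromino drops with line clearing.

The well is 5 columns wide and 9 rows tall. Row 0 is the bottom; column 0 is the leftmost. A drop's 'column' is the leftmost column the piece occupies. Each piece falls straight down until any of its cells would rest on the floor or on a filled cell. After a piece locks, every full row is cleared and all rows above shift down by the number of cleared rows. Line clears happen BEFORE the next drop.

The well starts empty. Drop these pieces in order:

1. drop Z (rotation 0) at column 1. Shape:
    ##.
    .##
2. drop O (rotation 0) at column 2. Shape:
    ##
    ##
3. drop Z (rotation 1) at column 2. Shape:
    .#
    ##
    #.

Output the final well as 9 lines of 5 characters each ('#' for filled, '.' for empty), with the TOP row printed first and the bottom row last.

Drop 1: Z rot0 at col 1 lands with bottom-row=0; cleared 0 line(s) (total 0); column heights now [0 2 2 1 0], max=2
Drop 2: O rot0 at col 2 lands with bottom-row=2; cleared 0 line(s) (total 0); column heights now [0 2 4 4 0], max=4
Drop 3: Z rot1 at col 2 lands with bottom-row=4; cleared 0 line(s) (total 0); column heights now [0 2 6 7 0], max=7

Answer: .....
.....
...#.
..##.
..#..
..##.
..##.
.##..
..##.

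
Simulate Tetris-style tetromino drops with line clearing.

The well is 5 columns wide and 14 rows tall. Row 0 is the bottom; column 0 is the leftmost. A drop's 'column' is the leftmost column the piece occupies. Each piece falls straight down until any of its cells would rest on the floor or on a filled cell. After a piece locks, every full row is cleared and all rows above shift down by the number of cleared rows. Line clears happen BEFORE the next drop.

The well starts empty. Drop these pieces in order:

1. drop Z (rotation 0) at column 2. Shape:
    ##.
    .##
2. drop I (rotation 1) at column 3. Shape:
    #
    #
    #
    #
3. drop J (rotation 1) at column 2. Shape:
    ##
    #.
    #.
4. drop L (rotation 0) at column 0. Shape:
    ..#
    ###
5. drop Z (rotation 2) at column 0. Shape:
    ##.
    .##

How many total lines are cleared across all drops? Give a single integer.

Drop 1: Z rot0 at col 2 lands with bottom-row=0; cleared 0 line(s) (total 0); column heights now [0 0 2 2 1], max=2
Drop 2: I rot1 at col 3 lands with bottom-row=2; cleared 0 line(s) (total 0); column heights now [0 0 2 6 1], max=6
Drop 3: J rot1 at col 2 lands with bottom-row=4; cleared 0 line(s) (total 0); column heights now [0 0 7 7 1], max=7
Drop 4: L rot0 at col 0 lands with bottom-row=7; cleared 0 line(s) (total 0); column heights now [8 8 9 7 1], max=9
Drop 5: Z rot2 at col 0 lands with bottom-row=9; cleared 0 line(s) (total 0); column heights now [11 11 10 7 1], max=11

Answer: 0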